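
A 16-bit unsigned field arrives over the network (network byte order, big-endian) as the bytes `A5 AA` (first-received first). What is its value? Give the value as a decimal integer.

42410

Big-endian stores the most-significant byte at the lowest address.
The bytes are already most-significant first: 0xA5AA.
0xA5AA = 42410.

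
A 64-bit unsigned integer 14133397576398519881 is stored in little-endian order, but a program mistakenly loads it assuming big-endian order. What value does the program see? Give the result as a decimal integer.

14133397576398519881 in 64-bit hexadecimal is 0xC423EA36BA99BE49.
Stored little-endian, the bytes at ascending addresses are 49 BE 99 BA 36 EA 23 C4.
Read back as big-endian, the last byte is least significant, giving 0x49BE99BA36EA23C4.
0x49BE99BA36EA23C4 = 5313853635408044996.

5313853635408044996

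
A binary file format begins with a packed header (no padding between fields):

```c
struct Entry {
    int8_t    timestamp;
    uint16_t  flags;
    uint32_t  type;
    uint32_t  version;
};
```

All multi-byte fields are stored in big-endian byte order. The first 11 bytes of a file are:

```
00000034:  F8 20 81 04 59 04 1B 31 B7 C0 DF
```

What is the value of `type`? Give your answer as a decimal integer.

`type` follows `timestamp` (1 B), `flags` (2 B), so it starts at offset 1 + 2 = 3 and occupies 4 bytes.
Bytes at offsets 3..6: 04 59 04 1B.
In big-endian order the high byte comes first in memory.
The bytes are already most-significant first: 0x0459041B.
0x0459041B = 72942619.

72942619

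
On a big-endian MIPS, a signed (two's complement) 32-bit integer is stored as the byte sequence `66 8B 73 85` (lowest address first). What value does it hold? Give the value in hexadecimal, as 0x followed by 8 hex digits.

0x668B7385

Big-endian stores the most-significant byte at the lowest address.
The bytes are already most-significant first: 0x668B7385.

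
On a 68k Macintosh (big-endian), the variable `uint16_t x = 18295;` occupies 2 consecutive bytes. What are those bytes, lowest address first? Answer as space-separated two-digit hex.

18295 in hexadecimal, padded to 16 bits, is 0x4777.
Split into bytes (most-significant first): 47 77.
Big-endian stores the most-significant byte at the lowest address.
So the memory order matches the most-significant-first order: 47 77.

47 77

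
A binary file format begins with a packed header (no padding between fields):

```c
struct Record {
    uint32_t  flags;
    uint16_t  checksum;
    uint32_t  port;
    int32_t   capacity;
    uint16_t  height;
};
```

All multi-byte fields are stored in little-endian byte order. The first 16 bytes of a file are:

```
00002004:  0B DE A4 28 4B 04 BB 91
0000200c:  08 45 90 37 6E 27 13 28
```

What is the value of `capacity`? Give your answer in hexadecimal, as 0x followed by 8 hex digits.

0x276E3790

`capacity` follows `flags` (4 B), `checksum` (2 B), `port` (4 B), so it starts at offset 4 + 2 + 4 = 10 and occupies 4 bytes.
Bytes at offsets 10..13: 90 37 6E 27.
In little-endian order the low byte comes first in memory.
Reassemble most-significant byte first: 27 6E 37 90 → 0x276E3790.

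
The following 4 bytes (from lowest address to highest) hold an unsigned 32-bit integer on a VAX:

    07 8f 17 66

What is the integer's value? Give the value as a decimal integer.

Little-endian: lowest address holds the least-significant byte.
Reassemble most-significant byte first: 66 17 8F 07 → 0x66178F07.
0x66178F07 = 1712819975.

1712819975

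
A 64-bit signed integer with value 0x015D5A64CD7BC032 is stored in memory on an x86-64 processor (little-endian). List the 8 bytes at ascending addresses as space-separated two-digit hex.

32 C0 7B CD 64 5A 5D 01

Split into bytes (most-significant first): 01 5D 5A 64 CD 7B C0 32.
In little-endian order the low byte comes first in memory.
So at ascending addresses the bytes are 32 C0 7B CD 64 5A 5D 01.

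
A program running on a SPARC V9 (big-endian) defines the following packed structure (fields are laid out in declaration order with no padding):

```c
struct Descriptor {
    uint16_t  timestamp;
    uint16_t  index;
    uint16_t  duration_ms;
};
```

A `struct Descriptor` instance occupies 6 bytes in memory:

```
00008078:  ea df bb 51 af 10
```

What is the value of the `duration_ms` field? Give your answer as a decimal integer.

`duration_ms` follows `timestamp` (2 B), `index` (2 B), so it starts at offset 2 + 2 = 4 and occupies 2 bytes.
Bytes at offsets 4..5: AF 10.
In big-endian order the high byte comes first in memory.
The bytes are already most-significant first: 0xAF10.
0xAF10 = 44816.

44816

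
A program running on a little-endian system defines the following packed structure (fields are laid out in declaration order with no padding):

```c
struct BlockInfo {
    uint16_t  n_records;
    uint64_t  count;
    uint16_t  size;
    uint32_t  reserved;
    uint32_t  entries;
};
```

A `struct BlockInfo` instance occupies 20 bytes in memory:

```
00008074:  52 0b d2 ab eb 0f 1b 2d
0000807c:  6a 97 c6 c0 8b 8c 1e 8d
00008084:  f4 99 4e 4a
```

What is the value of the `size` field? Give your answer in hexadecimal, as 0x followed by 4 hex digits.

0xC0C6

`size` follows `n_records` (2 B), `count` (8 B), so it starts at offset 2 + 8 = 10 and occupies 2 bytes.
Bytes at offsets 10..11: C6 C0.
Little-endian stores the least-significant byte at the lowest address.
Reassemble most-significant byte first: C0 C6 → 0xC0C6.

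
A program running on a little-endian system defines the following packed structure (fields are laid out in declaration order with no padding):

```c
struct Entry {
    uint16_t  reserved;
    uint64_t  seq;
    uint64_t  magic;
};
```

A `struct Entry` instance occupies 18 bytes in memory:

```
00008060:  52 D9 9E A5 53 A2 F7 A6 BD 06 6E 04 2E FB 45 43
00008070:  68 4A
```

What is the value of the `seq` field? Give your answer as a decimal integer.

`seq` follows `reserved` (2 bytes), so it starts at byte offset 2 and occupies 8 bytes.
Bytes at offsets 2..9: 9E A5 53 A2 F7 A6 BD 06.
Little-endian stores the least-significant byte at the lowest address.
Reassemble most-significant byte first: 06 BD A6 F7 A2 53 A5 9E → 0x06BDA6F7A253A59E.
0x06BDA6F7A253A59E = 485727917336405406.

485727917336405406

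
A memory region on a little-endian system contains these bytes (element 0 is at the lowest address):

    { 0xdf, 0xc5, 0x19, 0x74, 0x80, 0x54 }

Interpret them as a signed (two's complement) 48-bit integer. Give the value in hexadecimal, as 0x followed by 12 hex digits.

Little-endian stores the least-significant byte at the lowest address.
Reassemble most-significant byte first: 54 80 74 19 C5 DF → 0x54807419C5DF.

0x54807419C5DF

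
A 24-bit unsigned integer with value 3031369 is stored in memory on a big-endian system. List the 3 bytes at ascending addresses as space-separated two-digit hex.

3031369 in hexadecimal, padded to 24 bits, is 0x2E4149.
Split into bytes (most-significant first): 2E 41 49.
Big-endian: lowest address holds the most-significant byte.
So the memory order matches the most-significant-first order: 2E 41 49.

2E 41 49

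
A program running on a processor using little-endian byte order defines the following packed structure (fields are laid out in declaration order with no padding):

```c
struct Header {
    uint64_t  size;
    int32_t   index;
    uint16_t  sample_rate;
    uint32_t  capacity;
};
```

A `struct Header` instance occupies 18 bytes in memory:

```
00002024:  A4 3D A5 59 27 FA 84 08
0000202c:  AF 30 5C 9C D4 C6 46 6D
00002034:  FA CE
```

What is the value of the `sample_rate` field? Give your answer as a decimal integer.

50900

`sample_rate` follows `size` (8 B), `index` (4 B), so it starts at offset 8 + 4 = 12 and occupies 2 bytes.
Bytes at offsets 12..13: D4 C6.
Little-endian stores the least-significant byte at the lowest address.
Reassemble most-significant byte first: C6 D4 → 0xC6D4.
0xC6D4 = 50900.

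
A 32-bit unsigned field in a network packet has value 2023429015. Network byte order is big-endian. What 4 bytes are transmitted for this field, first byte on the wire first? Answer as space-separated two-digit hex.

78 9B 13 97

2023429015 in hexadecimal, padded to 32 bits, is 0x789B1397.
Split into bytes (most-significant first): 78 9B 13 97.
In big-endian order the high byte comes first in memory.
So the memory order matches the most-significant-first order: 78 9B 13 97.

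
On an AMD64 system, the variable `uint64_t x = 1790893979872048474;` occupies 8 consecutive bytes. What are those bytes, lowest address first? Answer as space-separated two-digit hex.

5A B5 A8 0C 96 88 DA 18

1790893979872048474 in hexadecimal, padded to 64 bits, is 0x18DA88960CA8B55A.
Split into bytes (most-significant first): 18 DA 88 96 0C A8 B5 5A.
Little-endian: lowest address holds the least-significant byte.
So at ascending addresses the bytes are 5A B5 A8 0C 96 88 DA 18.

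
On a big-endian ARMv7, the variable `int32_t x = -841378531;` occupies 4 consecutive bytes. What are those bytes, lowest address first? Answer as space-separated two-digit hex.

CD D9 95 1D

Two's complement of -841378531 in 32 bits: 841378531 = 0x32266AE3; invert → 0xCDD9951C; add 1 → 0xCDD9951D.
Split into bytes (most-significant first): CD D9 95 1D.
Big-endian stores the most-significant byte at the lowest address.
So the memory order matches the most-significant-first order: CD D9 95 1D.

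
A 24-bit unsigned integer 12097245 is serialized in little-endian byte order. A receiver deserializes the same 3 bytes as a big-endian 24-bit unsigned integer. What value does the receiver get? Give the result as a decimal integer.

12097245 in 24-bit hexadecimal is 0xB896DD.
Stored little-endian, the bytes at ascending addresses are DD 96 B8.
Read back as big-endian, the last byte is least significant, giving 0xDD96B8.
0xDD96B8 = 14522040.

14522040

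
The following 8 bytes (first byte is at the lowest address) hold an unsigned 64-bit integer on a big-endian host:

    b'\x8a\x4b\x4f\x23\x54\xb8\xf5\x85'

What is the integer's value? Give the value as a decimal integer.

9965145613651211653

Big-endian stores the most-significant byte at the lowest address.
The bytes are already most-significant first: 0x8A4B4F2354B8F585.
0x8A4B4F2354B8F585 = 9965145613651211653.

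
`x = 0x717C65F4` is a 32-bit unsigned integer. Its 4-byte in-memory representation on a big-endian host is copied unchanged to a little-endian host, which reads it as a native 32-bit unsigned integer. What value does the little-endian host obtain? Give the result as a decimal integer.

4100291697

Stored big-endian, the bytes at ascending addresses are 71 7C 65 F4.
Read back as little-endian, the first byte is least significant, giving 0xF4657C71.
0xF4657C71 = 4100291697.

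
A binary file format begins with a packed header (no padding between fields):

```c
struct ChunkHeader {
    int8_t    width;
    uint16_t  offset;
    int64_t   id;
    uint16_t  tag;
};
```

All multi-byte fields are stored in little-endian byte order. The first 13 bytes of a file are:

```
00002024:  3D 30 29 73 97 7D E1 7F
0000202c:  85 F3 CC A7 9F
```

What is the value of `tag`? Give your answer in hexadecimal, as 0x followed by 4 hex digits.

0x9FA7

`tag` follows `width` (1 B), `offset` (2 B), `id` (8 B), so it starts at offset 1 + 2 + 8 = 11 and occupies 2 bytes.
Bytes at offsets 11..12: A7 9F.
In little-endian order the low byte comes first in memory.
Reassemble most-significant byte first: 9F A7 → 0x9FA7.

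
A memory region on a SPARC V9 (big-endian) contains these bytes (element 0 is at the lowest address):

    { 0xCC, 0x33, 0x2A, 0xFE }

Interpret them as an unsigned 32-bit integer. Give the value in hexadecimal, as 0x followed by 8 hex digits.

In big-endian order the high byte comes first in memory.
The bytes are already most-significant first: 0xCC332AFE.

0xCC332AFE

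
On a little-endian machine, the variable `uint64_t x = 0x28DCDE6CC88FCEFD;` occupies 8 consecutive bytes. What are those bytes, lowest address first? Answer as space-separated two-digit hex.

FD CE 8F C8 6C DE DC 28

Split into bytes (most-significant first): 28 DC DE 6C C8 8F CE FD.
Little-endian: lowest address holds the least-significant byte.
So at ascending addresses the bytes are FD CE 8F C8 6C DE DC 28.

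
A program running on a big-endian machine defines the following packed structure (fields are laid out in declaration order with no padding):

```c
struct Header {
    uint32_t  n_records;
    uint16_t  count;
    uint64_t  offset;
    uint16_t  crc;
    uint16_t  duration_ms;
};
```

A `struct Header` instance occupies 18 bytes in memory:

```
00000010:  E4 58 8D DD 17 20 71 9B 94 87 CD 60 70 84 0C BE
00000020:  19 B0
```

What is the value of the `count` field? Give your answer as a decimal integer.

5920

`count` follows `n_records` (4 bytes), so it starts at byte offset 4 and occupies 2 bytes.
Bytes at offsets 4..5: 17 20.
In big-endian order the high byte comes first in memory.
The bytes are already most-significant first: 0x1720.
0x1720 = 5920.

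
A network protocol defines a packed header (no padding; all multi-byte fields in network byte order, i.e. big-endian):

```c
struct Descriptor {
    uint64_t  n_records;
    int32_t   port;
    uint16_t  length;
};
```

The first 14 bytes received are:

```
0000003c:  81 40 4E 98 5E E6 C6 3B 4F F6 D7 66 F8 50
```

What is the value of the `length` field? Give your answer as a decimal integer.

63568

`length` follows `n_records` (8 B), `port` (4 B), so it starts at offset 8 + 4 = 12 and occupies 2 bytes.
Bytes at offsets 12..13: F8 50.
Big-endian stores the most-significant byte at the lowest address.
The bytes are already most-significant first: 0xF850.
0xF850 = 63568.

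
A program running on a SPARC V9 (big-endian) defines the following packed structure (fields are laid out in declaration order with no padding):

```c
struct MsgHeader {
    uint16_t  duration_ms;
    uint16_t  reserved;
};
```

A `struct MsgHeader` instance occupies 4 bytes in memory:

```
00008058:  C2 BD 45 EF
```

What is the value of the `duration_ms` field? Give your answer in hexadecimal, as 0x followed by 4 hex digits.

0xC2BD

`duration_ms` is the first field, at byte offset 0, occupying 2 bytes.
Bytes at offsets 0..1: C2 BD.
In big-endian order the high byte comes first in memory.
The bytes are already most-significant first: 0xC2BD.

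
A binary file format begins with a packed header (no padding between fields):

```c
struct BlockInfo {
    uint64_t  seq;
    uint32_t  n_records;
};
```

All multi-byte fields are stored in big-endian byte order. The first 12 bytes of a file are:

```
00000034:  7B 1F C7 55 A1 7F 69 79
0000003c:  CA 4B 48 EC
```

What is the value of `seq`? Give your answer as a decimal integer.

8872028961538795897

`seq` is the first field, at byte offset 0, occupying 8 bytes.
Bytes at offsets 0..7: 7B 1F C7 55 A1 7F 69 79.
In big-endian order the high byte comes first in memory.
The bytes are already most-significant first: 0x7B1FC755A17F6979.
0x7B1FC755A17F6979 = 8872028961538795897.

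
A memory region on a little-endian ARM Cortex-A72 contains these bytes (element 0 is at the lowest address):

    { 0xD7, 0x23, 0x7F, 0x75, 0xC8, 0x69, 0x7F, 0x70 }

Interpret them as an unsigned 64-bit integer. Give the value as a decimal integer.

Little-endian: lowest address holds the least-significant byte.
Reassemble most-significant byte first: 70 7F 69 C8 75 7F 23 D7 → 0x707F69C8757F23D7.
0x707F69C8757F23D7 = 8106314163975824343.

8106314163975824343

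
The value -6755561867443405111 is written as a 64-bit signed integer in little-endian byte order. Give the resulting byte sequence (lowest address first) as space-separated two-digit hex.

Two's complement of -6755561867443405111 in 64 bits: 6755561867443405111 = 0x5DC093B9D7238137; invert → 0xA23F6C4628DC7EC8; add 1 → 0xA23F6C4628DC7EC9.
Split into bytes (most-significant first): A2 3F 6C 46 28 DC 7E C9.
Little-endian: lowest address holds the least-significant byte.
So at ascending addresses the bytes are C9 7E DC 28 46 6C 3F A2.

C9 7E DC 28 46 6C 3F A2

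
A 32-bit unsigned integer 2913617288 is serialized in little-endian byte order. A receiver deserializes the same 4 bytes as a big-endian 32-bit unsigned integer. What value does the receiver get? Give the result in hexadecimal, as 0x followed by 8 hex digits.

2913617288 in 32-bit hexadecimal is 0xADAA4588.
Stored little-endian, the bytes at ascending addresses are 88 45 AA AD.
Read back as big-endian, the last byte is least significant, giving 0x8845AAAD.

0x8845AAAD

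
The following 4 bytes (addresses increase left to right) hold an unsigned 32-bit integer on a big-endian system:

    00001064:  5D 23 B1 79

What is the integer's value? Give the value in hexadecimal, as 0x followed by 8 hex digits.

Big-endian stores the most-significant byte at the lowest address.
The bytes are already most-significant first: 0x5D23B179.

0x5D23B179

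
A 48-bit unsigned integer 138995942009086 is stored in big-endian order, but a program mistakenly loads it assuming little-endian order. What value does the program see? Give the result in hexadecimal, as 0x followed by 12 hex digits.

0xFEA8BF836A7E

138995942009086 in 48-bit hexadecimal is 0x7E6A83BFA8FE.
Stored big-endian, the bytes at ascending addresses are 7E 6A 83 BF A8 FE.
Read back as little-endian, the first byte is least significant, giving 0xFEA8BF836A7E.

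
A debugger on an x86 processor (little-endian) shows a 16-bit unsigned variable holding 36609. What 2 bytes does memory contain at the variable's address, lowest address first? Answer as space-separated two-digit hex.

01 8F

36609 in hexadecimal, padded to 16 bits, is 0x8F01.
Split into bytes (most-significant first): 8F 01.
In little-endian order the low byte comes first in memory.
So at ascending addresses the bytes are 01 8F.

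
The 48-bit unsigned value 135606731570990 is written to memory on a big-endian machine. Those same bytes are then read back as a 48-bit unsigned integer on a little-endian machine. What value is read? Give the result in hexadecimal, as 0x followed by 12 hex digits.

135606731570990 in 48-bit hexadecimal is 0x7B5567107F2E.
Stored big-endian, the bytes at ascending addresses are 7B 55 67 10 7F 2E.
Read back as little-endian, the first byte is least significant, giving 0x2E7F1067557B.

0x2E7F1067557B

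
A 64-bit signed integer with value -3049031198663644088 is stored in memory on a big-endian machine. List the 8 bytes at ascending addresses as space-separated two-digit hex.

Two's complement of -3049031198663644088 in 64 bits: 3049031198663644088 = 0x2A5055B8816E13B8; invert → 0xD5AFAA477E91EC47; add 1 → 0xD5AFAA477E91EC48.
Split into bytes (most-significant first): D5 AF AA 47 7E 91 EC 48.
Big-endian stores the most-significant byte at the lowest address.
So the memory order matches the most-significant-first order: D5 AF AA 47 7E 91 EC 48.

D5 AF AA 47 7E 91 EC 48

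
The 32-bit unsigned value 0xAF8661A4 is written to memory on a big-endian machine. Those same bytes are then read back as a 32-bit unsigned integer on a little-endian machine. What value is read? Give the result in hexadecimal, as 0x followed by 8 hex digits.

0xA46186AF

Stored big-endian, the bytes at ascending addresses are AF 86 61 A4.
Read back as little-endian, the first byte is least significant, giving 0xA46186AF.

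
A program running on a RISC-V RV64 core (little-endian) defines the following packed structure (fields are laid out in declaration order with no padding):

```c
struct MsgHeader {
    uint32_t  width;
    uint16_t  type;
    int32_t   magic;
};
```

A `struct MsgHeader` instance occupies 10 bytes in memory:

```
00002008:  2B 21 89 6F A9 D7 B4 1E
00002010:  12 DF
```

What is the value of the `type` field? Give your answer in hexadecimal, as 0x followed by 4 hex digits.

`type` follows `width` (4 bytes), so it starts at byte offset 4 and occupies 2 bytes.
Bytes at offsets 4..5: A9 D7.
In little-endian order the low byte comes first in memory.
Reassemble most-significant byte first: D7 A9 → 0xD7A9.

0xD7A9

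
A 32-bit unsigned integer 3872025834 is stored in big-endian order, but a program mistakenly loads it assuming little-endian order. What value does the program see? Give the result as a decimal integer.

3932998374

3872025834 in 32-bit hexadecimal is 0xE6CA6CEA.
Stored big-endian, the bytes at ascending addresses are E6 CA 6C EA.
Read back as little-endian, the first byte is least significant, giving 0xEA6CCAE6.
0xEA6CCAE6 = 3932998374.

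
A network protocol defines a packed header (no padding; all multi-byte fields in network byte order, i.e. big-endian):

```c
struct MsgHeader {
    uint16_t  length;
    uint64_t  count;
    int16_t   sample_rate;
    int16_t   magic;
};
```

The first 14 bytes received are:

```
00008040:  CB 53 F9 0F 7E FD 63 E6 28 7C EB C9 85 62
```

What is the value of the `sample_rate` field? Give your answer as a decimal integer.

-5175

`sample_rate` follows `length` (2 B), `count` (8 B), so it starts at offset 2 + 8 = 10 and occupies 2 bytes.
Bytes at offsets 10..11: EB C9.
In big-endian order the high byte comes first in memory.
The bytes are already most-significant first: 0xEBC9.
Top bit is set, so as a signed 16-bit value this is 0xEBC9 − 2^16 = -5175.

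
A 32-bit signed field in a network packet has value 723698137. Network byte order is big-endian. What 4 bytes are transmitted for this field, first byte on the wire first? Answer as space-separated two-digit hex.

723698137 in hexadecimal, padded to 32 bits, is 0x2B22C1D9.
Split into bytes (most-significant first): 2B 22 C1 D9.
In big-endian order the high byte comes first in memory.
So the memory order matches the most-significant-first order: 2B 22 C1 D9.

2B 22 C1 D9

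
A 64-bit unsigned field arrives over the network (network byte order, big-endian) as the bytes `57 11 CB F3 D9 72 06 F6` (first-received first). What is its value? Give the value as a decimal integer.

6274020004089431798

In big-endian order the high byte comes first in memory.
The bytes are already most-significant first: 0x5711CBF3D97206F6.
0x5711CBF3D97206F6 = 6274020004089431798.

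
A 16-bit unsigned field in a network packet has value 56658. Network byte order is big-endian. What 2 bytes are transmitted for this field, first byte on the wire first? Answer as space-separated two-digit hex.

DD 52

56658 in hexadecimal, padded to 16 bits, is 0xDD52.
Split into bytes (most-significant first): DD 52.
Big-endian: lowest address holds the most-significant byte.
So the memory order matches the most-significant-first order: DD 52.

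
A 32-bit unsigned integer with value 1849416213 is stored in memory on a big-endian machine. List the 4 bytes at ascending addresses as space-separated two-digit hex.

1849416213 in hexadecimal, padded to 32 bits, is 0x6E3BDA15.
Split into bytes (most-significant first): 6E 3B DA 15.
In big-endian order the high byte comes first in memory.
So the memory order matches the most-significant-first order: 6E 3B DA 15.

6E 3B DA 15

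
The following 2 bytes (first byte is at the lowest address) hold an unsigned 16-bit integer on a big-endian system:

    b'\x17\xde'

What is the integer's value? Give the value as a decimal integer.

Big-endian: lowest address holds the most-significant byte.
The bytes are already most-significant first: 0x17DE.
0x17DE = 6110.

6110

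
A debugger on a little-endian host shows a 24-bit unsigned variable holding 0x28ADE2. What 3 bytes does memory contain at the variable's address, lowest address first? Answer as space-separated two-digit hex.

E2 AD 28

Split into bytes (most-significant first): 28 AD E2.
Little-endian: lowest address holds the least-significant byte.
So at ascending addresses the bytes are E2 AD 28.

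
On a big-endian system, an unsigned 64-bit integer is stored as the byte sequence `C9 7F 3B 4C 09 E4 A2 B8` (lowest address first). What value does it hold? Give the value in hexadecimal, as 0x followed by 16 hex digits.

In big-endian order the high byte comes first in memory.
The bytes are already most-significant first: 0xC97F3B4C09E4A2B8.

0xC97F3B4C09E4A2B8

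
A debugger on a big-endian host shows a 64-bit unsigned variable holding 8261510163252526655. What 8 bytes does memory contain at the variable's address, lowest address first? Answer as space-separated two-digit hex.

8261510163252526655 in hexadecimal, padded to 64 bits, is 0x72A6C7B8DCF23E3F.
Split into bytes (most-significant first): 72 A6 C7 B8 DC F2 3E 3F.
Big-endian: lowest address holds the most-significant byte.
So the memory order matches the most-significant-first order: 72 A6 C7 B8 DC F2 3E 3F.

72 A6 C7 B8 DC F2 3E 3F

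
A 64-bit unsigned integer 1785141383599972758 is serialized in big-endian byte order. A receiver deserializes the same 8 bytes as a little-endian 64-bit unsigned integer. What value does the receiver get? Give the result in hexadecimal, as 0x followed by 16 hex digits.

0x9661535BA118C618

1785141383599972758 in 64-bit hexadecimal is 0x18C618A15B536196.
Stored big-endian, the bytes at ascending addresses are 18 C6 18 A1 5B 53 61 96.
Read back as little-endian, the first byte is least significant, giving 0x9661535BA118C618.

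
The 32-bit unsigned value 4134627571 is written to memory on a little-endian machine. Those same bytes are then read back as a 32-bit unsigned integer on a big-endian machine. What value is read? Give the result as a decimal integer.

4134627571 in 32-bit hexadecimal is 0xF67168F3.
Stored little-endian, the bytes at ascending addresses are F3 68 71 F6.
Read back as big-endian, the last byte is least significant, giving 0xF36871F6.
0xF36871F6 = 4083708406.

4083708406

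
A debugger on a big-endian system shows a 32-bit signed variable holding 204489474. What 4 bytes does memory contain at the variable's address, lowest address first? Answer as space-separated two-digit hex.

0C 30 43 02

204489474 in hexadecimal, padded to 32 bits, is 0x0C304302.
Split into bytes (most-significant first): 0C 30 43 02.
Big-endian: lowest address holds the most-significant byte.
So the memory order matches the most-significant-first order: 0C 30 43 02.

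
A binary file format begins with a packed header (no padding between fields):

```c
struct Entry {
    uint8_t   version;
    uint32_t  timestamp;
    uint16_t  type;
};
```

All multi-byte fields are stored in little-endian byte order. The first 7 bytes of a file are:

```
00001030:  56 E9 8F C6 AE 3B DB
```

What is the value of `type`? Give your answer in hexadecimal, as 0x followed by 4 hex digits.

0xDB3B

`type` follows `version` (1 B), `timestamp` (4 B), so it starts at offset 1 + 4 = 5 and occupies 2 bytes.
Bytes at offsets 5..6: 3B DB.
Little-endian: lowest address holds the least-significant byte.
Reassemble most-significant byte first: DB 3B → 0xDB3B.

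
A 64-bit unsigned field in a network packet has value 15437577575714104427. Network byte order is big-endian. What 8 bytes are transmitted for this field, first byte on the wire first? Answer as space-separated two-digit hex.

15437577575714104427 in hexadecimal, padded to 64 bits, is 0xD63D4B0368F9A46B.
Split into bytes (most-significant first): D6 3D 4B 03 68 F9 A4 6B.
Big-endian: lowest address holds the most-significant byte.
So the memory order matches the most-significant-first order: D6 3D 4B 03 68 F9 A4 6B.

D6 3D 4B 03 68 F9 A4 6B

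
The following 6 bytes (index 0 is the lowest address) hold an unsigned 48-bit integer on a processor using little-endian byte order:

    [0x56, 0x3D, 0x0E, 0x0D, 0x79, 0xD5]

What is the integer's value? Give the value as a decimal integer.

Little-endian stores the least-significant byte at the lowest address.
Reassemble most-significant byte first: D5 79 0D 0E 3D 56 → 0xD5790D0E3D56.
0xD5790D0E3D56 = 234715886796118.

234715886796118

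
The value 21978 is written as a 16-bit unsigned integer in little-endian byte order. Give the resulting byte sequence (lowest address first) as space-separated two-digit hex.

DA 55

21978 in hexadecimal, padded to 16 bits, is 0x55DA.
Split into bytes (most-significant first): 55 DA.
In little-endian order the low byte comes first in memory.
So at ascending addresses the bytes are DA 55.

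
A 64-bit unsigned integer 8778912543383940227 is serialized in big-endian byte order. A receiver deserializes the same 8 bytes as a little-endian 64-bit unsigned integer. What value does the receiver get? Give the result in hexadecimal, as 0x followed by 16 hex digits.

0x83EC9E0E72F6D479

8778912543383940227 in 64-bit hexadecimal is 0x79D4F6720E9EEC83.
Stored big-endian, the bytes at ascending addresses are 79 D4 F6 72 0E 9E EC 83.
Read back as little-endian, the first byte is least significant, giving 0x83EC9E0E72F6D479.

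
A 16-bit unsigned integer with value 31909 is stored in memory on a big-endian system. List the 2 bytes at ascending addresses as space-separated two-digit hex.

31909 in hexadecimal, padded to 16 bits, is 0x7CA5.
Split into bytes (most-significant first): 7C A5.
Big-endian stores the most-significant byte at the lowest address.
So the memory order matches the most-significant-first order: 7C A5.

7C A5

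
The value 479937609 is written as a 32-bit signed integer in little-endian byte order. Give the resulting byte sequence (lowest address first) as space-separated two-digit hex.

479937609 in hexadecimal, padded to 32 bits, is 0x1C9B4449.
Split into bytes (most-significant first): 1C 9B 44 49.
Little-endian stores the least-significant byte at the lowest address.
So at ascending addresses the bytes are 49 44 9B 1C.

49 44 9B 1C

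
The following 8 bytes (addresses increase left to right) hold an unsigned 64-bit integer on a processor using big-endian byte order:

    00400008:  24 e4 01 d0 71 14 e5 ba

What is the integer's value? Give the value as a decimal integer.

2658251674817455546

In big-endian order the high byte comes first in memory.
The bytes are already most-significant first: 0x24E401D07114E5BA.
0x24E401D07114E5BA = 2658251674817455546.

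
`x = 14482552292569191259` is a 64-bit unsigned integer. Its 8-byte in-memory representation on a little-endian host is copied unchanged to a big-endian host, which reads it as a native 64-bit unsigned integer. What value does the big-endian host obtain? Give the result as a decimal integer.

14482552292569191259 in 64-bit hexadecimal is 0xC8FC5C94079B135B.
Stored little-endian, the bytes at ascending addresses are 5B 13 9B 07 94 5C FC C8.
Read back as big-endian, the last byte is least significant, giving 0x5B139B07945CFCC8.
0x5B139B07945CFCC8 = 6562759538865142984.

6562759538865142984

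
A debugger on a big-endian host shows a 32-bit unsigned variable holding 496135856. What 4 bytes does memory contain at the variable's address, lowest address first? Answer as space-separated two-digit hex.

496135856 in hexadecimal, padded to 32 bits, is 0x1D926EB0.
Split into bytes (most-significant first): 1D 92 6E B0.
Big-endian stores the most-significant byte at the lowest address.
So the memory order matches the most-significant-first order: 1D 92 6E B0.

1D 92 6E B0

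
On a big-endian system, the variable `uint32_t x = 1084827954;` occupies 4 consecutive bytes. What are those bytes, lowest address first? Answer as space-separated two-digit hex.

1084827954 in hexadecimal, padded to 32 bits, is 0x40A92932.
Split into bytes (most-significant first): 40 A9 29 32.
In big-endian order the high byte comes first in memory.
So the memory order matches the most-significant-first order: 40 A9 29 32.

40 A9 29 32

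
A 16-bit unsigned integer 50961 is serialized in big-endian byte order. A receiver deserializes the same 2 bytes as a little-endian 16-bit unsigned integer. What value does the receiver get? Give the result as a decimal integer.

50961 in 16-bit hexadecimal is 0xC711.
Stored big-endian, the bytes at ascending addresses are C7 11.
Read back as little-endian, the first byte is least significant, giving 0x11C7.
0x11C7 = 4551.

4551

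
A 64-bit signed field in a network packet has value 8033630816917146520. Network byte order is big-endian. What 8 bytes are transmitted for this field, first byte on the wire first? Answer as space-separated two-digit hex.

6F 7D 30 A9 FA FA 4B 98

8033630816917146520 in hexadecimal, padded to 64 bits, is 0x6F7D30A9FAFA4B98.
Split into bytes (most-significant first): 6F 7D 30 A9 FA FA 4B 98.
Big-endian: lowest address holds the most-significant byte.
So the memory order matches the most-significant-first order: 6F 7D 30 A9 FA FA 4B 98.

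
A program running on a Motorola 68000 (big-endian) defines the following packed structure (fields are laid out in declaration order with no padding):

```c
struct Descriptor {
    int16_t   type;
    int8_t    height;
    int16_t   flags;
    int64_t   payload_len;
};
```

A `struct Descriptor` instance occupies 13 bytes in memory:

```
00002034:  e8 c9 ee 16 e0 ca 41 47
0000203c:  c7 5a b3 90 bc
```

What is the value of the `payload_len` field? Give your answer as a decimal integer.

`payload_len` follows `type` (2 B), `height` (1 B), `flags` (2 B), so it starts at offset 2 + 1 + 2 = 5 and occupies 8 bytes.
Bytes at offsets 5..12: CA 41 47 C7 5A B3 90 BC.
Big-endian: lowest address holds the most-significant byte.
The bytes are already most-significant first: 0xCA4147C75AB390BC.
Top bit is set, so as a signed 64-bit value this is 0xCA4147C75AB390BC − 2^64 = -3872735283016134468.

-3872735283016134468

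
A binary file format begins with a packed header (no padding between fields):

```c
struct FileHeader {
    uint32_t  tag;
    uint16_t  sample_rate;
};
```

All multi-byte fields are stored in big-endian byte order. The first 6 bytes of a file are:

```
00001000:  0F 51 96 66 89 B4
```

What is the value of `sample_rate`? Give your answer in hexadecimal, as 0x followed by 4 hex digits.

0x89B4

`sample_rate` follows `tag` (4 bytes), so it starts at byte offset 4 and occupies 2 bytes.
Bytes at offsets 4..5: 89 B4.
Big-endian stores the most-significant byte at the lowest address.
The bytes are already most-significant first: 0x89B4.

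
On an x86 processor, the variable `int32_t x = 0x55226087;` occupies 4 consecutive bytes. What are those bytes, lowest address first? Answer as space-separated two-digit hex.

Split into bytes (most-significant first): 55 22 60 87.
Little-endian: lowest address holds the least-significant byte.
So at ascending addresses the bytes are 87 60 22 55.

87 60 22 55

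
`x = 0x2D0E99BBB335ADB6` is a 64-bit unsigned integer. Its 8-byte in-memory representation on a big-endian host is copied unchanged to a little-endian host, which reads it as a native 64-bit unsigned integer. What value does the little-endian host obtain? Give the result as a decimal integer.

13163236331936615981

Stored big-endian, the bytes at ascending addresses are 2D 0E 99 BB B3 35 AD B6.
Read back as little-endian, the first byte is least significant, giving 0xB6AD35B3BB990E2D.
0xB6AD35B3BB990E2D = 13163236331936615981.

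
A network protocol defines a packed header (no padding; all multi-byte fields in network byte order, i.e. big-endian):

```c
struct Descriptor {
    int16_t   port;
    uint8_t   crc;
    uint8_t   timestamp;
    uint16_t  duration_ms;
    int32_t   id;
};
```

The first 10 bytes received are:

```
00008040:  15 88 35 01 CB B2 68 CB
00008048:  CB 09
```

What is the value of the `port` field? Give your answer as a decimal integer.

5512

`port` is the first field, at byte offset 0, occupying 2 bytes.
Bytes at offsets 0..1: 15 88.
In big-endian order the high byte comes first in memory.
The bytes are already most-significant first: 0x1588.
0x1588 = 5512.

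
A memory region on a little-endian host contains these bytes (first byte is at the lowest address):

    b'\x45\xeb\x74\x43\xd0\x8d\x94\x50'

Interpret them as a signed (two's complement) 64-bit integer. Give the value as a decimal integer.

In little-endian order the low byte comes first in memory.
Reassemble most-significant byte first: 50 94 8D D0 43 74 EB 45 → 0x50948DD04374EB45.
0x50948DD04374EB45 = 5806421745211861829.

5806421745211861829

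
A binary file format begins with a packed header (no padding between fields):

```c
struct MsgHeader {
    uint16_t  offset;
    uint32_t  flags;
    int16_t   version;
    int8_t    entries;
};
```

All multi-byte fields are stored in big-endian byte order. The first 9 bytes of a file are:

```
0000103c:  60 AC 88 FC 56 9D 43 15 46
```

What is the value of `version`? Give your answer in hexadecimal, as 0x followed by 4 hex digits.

`version` follows `offset` (2 B), `flags` (4 B), so it starts at offset 2 + 4 = 6 and occupies 2 bytes.
Bytes at offsets 6..7: 43 15.
Big-endian: lowest address holds the most-significant byte.
The bytes are already most-significant first: 0x4315.

0x4315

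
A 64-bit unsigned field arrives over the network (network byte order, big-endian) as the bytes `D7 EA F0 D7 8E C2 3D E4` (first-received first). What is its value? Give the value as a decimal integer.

In big-endian order the high byte comes first in memory.
The bytes are already most-significant first: 0xD7EAF0D78EC23DE4.
0xD7EAF0D78EC23DE4 = 15558512671308529124.

15558512671308529124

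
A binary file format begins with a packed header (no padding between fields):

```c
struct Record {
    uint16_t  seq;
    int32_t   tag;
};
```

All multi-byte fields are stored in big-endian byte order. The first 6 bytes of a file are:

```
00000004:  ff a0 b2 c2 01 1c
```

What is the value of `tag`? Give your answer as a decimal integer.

`tag` follows `seq` (2 bytes), so it starts at byte offset 2 and occupies 4 bytes.
Bytes at offsets 2..5: B2 C2 01 1C.
Big-endian stores the most-significant byte at the lowest address.
The bytes are already most-significant first: 0xB2C2011C.
Top bit is set, so as a signed 32-bit value this is 0xB2C2011C − 2^32 = -1295908580.

-1295908580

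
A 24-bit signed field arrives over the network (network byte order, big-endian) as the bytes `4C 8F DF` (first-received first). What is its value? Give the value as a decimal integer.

Big-endian stores the most-significant byte at the lowest address.
The bytes are already most-significant first: 0x4C8FDF.
0x4C8FDF = 5017567.

5017567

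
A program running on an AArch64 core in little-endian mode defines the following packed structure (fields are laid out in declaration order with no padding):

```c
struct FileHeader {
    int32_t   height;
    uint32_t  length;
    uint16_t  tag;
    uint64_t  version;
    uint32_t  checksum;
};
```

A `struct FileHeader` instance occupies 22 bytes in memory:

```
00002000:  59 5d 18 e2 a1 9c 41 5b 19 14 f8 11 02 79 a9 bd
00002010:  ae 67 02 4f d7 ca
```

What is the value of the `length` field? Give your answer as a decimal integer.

1531026593

`length` follows `height` (4 bytes), so it starts at byte offset 4 and occupies 4 bytes.
Bytes at offsets 4..7: A1 9C 41 5B.
Little-endian: lowest address holds the least-significant byte.
Reassemble most-significant byte first: 5B 41 9C A1 → 0x5B419CA1.
0x5B419CA1 = 1531026593.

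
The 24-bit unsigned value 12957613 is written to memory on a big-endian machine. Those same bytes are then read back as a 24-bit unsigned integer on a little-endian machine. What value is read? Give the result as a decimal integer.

12957613 in 24-bit hexadecimal is 0xC5B7AD.
Stored big-endian, the bytes at ascending addresses are C5 B7 AD.
Read back as little-endian, the first byte is least significant, giving 0xADB7C5.
0xADB7C5 = 11384773.

11384773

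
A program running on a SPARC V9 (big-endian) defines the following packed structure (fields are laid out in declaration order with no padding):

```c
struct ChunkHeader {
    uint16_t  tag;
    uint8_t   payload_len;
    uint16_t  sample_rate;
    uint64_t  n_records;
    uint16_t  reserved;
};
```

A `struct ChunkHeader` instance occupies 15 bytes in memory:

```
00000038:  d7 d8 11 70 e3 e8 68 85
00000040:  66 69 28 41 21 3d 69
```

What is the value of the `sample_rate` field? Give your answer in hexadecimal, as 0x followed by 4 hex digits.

`sample_rate` follows `tag` (2 B), `payload_len` (1 B), so it starts at offset 2 + 1 = 3 and occupies 2 bytes.
Bytes at offsets 3..4: 70 E3.
Big-endian stores the most-significant byte at the lowest address.
The bytes are already most-significant first: 0x70E3.

0x70E3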